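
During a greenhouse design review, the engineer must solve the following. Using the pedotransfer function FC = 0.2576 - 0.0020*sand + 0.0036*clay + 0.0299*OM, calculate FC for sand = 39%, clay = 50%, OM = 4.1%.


FC = 0.2576 - 0.0020*39 + 0.0036*50 + 0.0299*4.1
   = 0.2576 - 0.0780 + 0.1800 + 0.1226
   = 0.4822


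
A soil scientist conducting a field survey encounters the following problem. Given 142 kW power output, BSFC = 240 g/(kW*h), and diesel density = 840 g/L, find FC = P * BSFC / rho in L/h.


FC = P * BSFC / rho_fuel
   = 142 * 240 / 840
   = 34080 / 840
   = 40.57 L/h


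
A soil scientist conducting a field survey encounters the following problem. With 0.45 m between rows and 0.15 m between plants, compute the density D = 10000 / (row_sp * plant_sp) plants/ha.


D = 10000 / (row_sp * plant_sp)
  = 10000 / (0.45 * 0.15)
  = 10000 / 0.0675
  = 148148.15 plants/ha


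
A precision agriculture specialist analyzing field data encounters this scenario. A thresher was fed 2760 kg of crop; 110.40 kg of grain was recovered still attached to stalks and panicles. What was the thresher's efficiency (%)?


eta = (total - unthreshed) / total * 100
    = (2760 - 110.40) / 2760 * 100
    = 2649.60 / 2760 * 100
    = 96%


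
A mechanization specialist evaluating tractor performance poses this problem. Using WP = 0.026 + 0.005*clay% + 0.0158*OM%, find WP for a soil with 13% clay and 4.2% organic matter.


WP = 0.026 + 0.005*13 + 0.0158*4.2
   = 0.026 + 0.0650 + 0.0664
   = 0.1574


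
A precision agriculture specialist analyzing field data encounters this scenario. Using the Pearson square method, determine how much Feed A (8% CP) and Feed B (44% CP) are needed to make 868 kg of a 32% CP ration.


parts_A = CP_b - target = 44 - 32 = 12
parts_B = target - CP_a = 32 - 8 = 24
total_parts = 12 + 24 = 36
Feed A = 868 * 12 / 36 = 289.33 kg
Feed B = 868 * 24 / 36 = 578.67 kg

289.33 kg


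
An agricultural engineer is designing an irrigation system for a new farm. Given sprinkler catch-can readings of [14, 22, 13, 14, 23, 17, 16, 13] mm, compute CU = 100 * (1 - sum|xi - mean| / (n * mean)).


xbar = 132 / 8 = 16.500
sum|xi - xbar| = 25
CU = 100 * (1 - 25 / (8 * 16.500))
   = 100 * (1 - 0.1894)
   = 81.06%


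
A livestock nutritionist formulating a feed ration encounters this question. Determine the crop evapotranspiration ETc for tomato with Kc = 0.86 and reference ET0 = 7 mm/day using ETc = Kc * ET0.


ETc = Kc * ET0
    = 0.86 * 7
    = 6.02 mm/day


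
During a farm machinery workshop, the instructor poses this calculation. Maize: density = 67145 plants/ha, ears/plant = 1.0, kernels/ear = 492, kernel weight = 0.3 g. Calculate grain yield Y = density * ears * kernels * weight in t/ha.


Y = density * ears * kernels * kw
  = 67145 * 1.0 * 492 * 0.3 g/ha
  = 9910602 g/ha
  = 9910.60 kg/ha = 9.91 t/ha


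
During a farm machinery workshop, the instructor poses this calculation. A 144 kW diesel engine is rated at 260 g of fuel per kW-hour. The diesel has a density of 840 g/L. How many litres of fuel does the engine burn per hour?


FC = P * BSFC / rho_fuel
   = 144 * 260 / 840
   = 37440 / 840
   = 44.57 L/h


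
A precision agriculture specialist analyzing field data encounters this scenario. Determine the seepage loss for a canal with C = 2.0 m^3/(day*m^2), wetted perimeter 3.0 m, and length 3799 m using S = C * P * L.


S = C * P * L
  = 2.0 * 3.0 * 3799
  = 22794 m^3/day


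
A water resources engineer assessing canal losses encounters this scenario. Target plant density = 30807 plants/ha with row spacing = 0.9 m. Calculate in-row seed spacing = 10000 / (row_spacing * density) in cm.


spacing = 10000 / (row_sp * density)
        = 10000 / (0.9 * 30807)
        = 10000 / 27726.30
        = 0.36067 m = 36.07 cm


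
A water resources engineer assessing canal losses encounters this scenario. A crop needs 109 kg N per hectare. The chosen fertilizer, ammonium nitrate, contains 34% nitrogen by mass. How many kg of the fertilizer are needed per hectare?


Rate = N_required / (N_content / 100)
     = 109 / (34 / 100)
     = 109 / 0.34
     = 320.59 kg/ha


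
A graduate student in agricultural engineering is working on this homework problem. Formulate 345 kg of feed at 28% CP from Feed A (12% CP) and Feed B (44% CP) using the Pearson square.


parts_A = CP_b - target = 44 - 28 = 16
parts_B = target - CP_a = 28 - 12 = 16
total_parts = 16 + 16 = 32
Feed A = 345 * 16 / 32 = 172.50 kg
Feed B = 345 * 16 / 32 = 172.50 kg


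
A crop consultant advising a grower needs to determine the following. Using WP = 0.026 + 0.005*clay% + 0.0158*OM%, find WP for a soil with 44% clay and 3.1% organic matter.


WP = 0.026 + 0.005*44 + 0.0158*3.1
   = 0.026 + 0.2200 + 0.0490
   = 0.2950


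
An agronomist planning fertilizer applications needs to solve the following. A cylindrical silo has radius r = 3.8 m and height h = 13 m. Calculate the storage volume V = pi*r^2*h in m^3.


V = pi * r^2 * h
  = pi * 3.8^2 * 13
  = pi * 14.44 * 13
  = 589.74 m^3


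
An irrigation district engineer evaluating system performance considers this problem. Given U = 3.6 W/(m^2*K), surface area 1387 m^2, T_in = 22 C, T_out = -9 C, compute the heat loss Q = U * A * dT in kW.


dT = 22 - (-9) = 31 K
Q = U * A * dT
  = 3.6 * 1387 * 31
  = 154789.20 W = 154.79 kW


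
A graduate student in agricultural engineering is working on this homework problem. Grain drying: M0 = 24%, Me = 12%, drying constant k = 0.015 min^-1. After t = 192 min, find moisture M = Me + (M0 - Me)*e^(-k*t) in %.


M = Me + (M0 - Me) * e^(-k*t)
  = 12 + (24 - 12) * e^(-0.015*192)
  = 12 + 12 * e^(-2.880)
  = 12 + 12 * 0.05613
  = 12 + 0.6736
  = 12.67%


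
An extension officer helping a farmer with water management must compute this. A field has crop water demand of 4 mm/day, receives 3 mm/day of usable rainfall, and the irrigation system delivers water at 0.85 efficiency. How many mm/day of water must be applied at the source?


IWR = (ETc - Pe) / Ea
    = (4 - 3) / 0.85
    = 1 / 0.85
    = 1.18 mm/day


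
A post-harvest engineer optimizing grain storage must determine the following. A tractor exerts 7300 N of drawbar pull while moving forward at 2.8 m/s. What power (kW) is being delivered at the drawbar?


P = F * v / 1000
  = 7300 * 2.8 / 1000
  = 20440 / 1000
  = 20.44 kW


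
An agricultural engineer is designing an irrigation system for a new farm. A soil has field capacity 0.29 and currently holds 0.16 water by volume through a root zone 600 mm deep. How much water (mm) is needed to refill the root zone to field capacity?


SMD = (FC - theta) * D
    = (0.29 - 0.16) * 600
    = 0.130 * 600
    = 78 mm


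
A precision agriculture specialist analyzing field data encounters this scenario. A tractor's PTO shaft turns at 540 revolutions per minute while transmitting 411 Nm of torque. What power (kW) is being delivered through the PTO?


P = 2*pi*n*T / 60000
  = 2*pi * 540 * 411 / 60000
  = 1394490.15 / 60000
  = 23.24 kW


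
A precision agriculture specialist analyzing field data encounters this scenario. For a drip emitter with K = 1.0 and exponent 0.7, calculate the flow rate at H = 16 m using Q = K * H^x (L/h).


Q = K * H^x
  = 1.0 * 16^0.7
  = 1.0 * 6.9644
  = 6.96 L/h


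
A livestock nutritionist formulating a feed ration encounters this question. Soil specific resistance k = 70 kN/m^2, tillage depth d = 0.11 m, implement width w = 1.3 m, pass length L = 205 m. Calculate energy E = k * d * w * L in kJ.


E = k * d * w * L
  = 70 * 0.11 * 1.3 * 205
  = 2052.05 kJ


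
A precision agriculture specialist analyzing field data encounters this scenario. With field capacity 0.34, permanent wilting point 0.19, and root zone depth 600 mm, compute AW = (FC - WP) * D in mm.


AW = (FC - WP) * D
   = (0.34 - 0.19) * 600
   = 0.15 * 600
   = 90 mm


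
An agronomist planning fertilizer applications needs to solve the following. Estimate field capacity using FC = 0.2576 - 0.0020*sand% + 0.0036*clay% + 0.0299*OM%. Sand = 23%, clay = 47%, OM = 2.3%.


FC = 0.2576 - 0.0020*23 + 0.0036*47 + 0.0299*2.3
   = 0.2576 - 0.0460 + 0.1692 + 0.0688
   = 0.4496


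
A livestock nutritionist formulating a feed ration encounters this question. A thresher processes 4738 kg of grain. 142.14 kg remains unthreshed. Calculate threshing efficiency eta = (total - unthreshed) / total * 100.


eta = (total - unthreshed) / total * 100
    = (4738 - 142.14) / 4738 * 100
    = 4595.86 / 4738 * 100
    = 97%


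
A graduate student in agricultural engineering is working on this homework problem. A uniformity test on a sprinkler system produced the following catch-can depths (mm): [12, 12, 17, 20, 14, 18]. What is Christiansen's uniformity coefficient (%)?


xbar = 93 / 6 = 15.500
sum|xi - xbar| = 17
CU = 100 * (1 - 17 / (6 * 15.500))
   = 100 * (1 - 0.1828)
   = 81.72%


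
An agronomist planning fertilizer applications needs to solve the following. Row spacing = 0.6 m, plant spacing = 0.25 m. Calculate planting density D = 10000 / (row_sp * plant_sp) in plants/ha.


D = 10000 / (row_sp * plant_sp)
  = 10000 / (0.6 * 0.25)
  = 10000 / 0.1500
  = 66666.67 plants/ha


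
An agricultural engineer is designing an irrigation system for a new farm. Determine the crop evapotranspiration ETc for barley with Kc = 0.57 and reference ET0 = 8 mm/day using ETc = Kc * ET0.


ETc = Kc * ET0
    = 0.57 * 8
    = 4.56 mm/day


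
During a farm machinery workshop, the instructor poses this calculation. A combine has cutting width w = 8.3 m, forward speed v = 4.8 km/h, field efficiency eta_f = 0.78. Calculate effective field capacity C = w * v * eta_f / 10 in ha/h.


C = w * v * eta_f / 10
  = 8.3 * 4.8 * 0.78 / 10
  = 31.08 / 10
  = 3.11 ha/h


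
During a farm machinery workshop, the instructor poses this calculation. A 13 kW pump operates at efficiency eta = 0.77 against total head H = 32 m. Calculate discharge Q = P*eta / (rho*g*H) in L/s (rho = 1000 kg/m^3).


Q = (P * 1000 * eta) / (rho * g * H)
  = (13 * 1000 * 0.77) / (1000 * 9.81 * 32)
  = 10010 / 313920
  = 0.03189 m^3/s = 31.89 L/s


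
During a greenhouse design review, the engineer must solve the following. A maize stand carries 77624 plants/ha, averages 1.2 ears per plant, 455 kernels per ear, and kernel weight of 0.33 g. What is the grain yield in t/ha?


Y = density * ears * kernels * kw
  = 77624 * 1.2 * 455 * 0.33 g/ha
  = 13986292.32 g/ha
  = 13986.29 kg/ha = 13.99 t/ha


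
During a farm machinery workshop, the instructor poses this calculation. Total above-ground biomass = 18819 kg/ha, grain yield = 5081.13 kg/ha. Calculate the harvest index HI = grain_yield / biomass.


HI = grain_yield / biomass
   = 5081.13 / 18819
   = 0.27


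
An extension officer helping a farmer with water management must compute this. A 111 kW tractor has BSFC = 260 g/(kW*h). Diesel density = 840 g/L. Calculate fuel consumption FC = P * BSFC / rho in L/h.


FC = P * BSFC / rho_fuel
   = 111 * 260 / 840
   = 28860 / 840
   = 34.36 L/h


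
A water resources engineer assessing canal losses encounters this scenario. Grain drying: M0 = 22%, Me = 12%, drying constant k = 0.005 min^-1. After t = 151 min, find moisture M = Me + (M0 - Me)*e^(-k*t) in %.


M = Me + (M0 - Me) * e^(-k*t)
  = 12 + (22 - 12) * e^(-0.005*151)
  = 12 + 10 * e^(-0.755)
  = 12 + 10 * 0.47001
  = 12 + 4.7001
  = 16.70%


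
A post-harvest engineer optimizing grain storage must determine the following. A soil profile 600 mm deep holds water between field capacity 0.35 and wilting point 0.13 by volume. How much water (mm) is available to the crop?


AW = (FC - WP) * D
   = (0.35 - 0.13) * 600
   = 0.22 * 600
   = 132 mm


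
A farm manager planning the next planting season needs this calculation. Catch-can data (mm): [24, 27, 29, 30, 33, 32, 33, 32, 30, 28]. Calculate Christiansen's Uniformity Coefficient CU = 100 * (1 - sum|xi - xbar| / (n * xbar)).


xbar = 298 / 10 = 29.800
sum|xi - xbar| = 22.400
CU = 100 * (1 - 22.400 / (10 * 29.800))
   = 100 * (1 - 0.0752)
   = 92.48%


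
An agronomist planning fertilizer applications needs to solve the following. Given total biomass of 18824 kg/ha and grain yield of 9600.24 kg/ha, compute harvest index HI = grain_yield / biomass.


HI = grain_yield / biomass
   = 9600.24 / 18824
   = 0.51


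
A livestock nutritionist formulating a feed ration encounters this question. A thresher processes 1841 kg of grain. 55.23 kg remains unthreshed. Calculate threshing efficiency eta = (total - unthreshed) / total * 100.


eta = (total - unthreshed) / total * 100
    = (1841 - 55.23) / 1841 * 100
    = 1785.77 / 1841 * 100
    = 97%


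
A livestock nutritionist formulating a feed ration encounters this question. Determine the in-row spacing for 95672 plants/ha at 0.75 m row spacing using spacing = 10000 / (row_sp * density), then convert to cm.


spacing = 10000 / (row_sp * density)
        = 10000 / (0.75 * 95672)
        = 10000 / 71754
        = 0.13937 m = 13.94 cm


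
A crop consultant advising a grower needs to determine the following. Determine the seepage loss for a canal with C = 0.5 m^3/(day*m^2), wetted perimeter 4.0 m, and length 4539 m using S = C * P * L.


S = C * P * L
  = 0.5 * 4.0 * 4539
  = 9078 m^3/day


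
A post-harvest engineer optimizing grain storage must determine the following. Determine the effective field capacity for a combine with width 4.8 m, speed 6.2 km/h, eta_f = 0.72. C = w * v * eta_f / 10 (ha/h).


C = w * v * eta_f / 10
  = 4.8 * 6.2 * 0.72 / 10
  = 21.43 / 10
  = 2.14 ha/h


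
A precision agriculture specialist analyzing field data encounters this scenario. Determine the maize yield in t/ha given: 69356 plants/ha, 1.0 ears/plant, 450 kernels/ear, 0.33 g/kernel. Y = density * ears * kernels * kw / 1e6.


Y = density * ears * kernels * kw
  = 69356 * 1.0 * 450 * 0.33 g/ha
  = 10299366 g/ha
  = 10299.37 kg/ha = 10.30 t/ha


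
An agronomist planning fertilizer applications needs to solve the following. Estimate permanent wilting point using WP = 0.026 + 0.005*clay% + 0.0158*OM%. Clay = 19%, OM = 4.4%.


WP = 0.026 + 0.005*19 + 0.0158*4.4
   = 0.026 + 0.0950 + 0.0695
   = 0.1905


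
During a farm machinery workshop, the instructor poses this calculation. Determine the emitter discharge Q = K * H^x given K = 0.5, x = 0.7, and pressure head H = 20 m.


Q = K * H^x
  = 0.5 * 20^0.7
  = 0.5 * 8.1418
  = 4.07 L/h


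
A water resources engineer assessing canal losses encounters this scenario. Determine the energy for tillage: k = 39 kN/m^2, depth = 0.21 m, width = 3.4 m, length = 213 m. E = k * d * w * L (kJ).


E = k * d * w * L
  = 39 * 0.21 * 3.4 * 213
  = 5931.20 kJ


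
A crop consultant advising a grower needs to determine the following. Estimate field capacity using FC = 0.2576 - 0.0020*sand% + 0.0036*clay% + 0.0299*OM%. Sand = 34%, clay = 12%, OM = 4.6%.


FC = 0.2576 - 0.0020*34 + 0.0036*12 + 0.0299*4.6
   = 0.2576 - 0.0680 + 0.0432 + 0.1375
   = 0.3703


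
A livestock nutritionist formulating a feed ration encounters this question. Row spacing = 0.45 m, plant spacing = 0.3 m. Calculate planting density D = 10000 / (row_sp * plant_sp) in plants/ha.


D = 10000 / (row_sp * plant_sp)
  = 10000 / (0.45 * 0.3)
  = 10000 / 0.1350
  = 74074.07 plants/ha


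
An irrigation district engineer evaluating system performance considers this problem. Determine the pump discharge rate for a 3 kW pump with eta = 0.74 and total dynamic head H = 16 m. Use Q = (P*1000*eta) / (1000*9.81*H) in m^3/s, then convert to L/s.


Q = (P * 1000 * eta) / (rho * g * H)
  = (3 * 1000 * 0.74) / (1000 * 9.81 * 16)
  = 2220 / 156960
  = 0.01414 m^3/s = 14.14 L/s


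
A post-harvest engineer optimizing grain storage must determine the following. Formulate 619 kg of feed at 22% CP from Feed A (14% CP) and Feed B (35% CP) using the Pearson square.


parts_A = CP_b - target = 35 - 22 = 13
parts_B = target - CP_a = 22 - 14 = 8
total_parts = 13 + 8 = 21
Feed A = 619 * 13 / 21 = 383.19 kg
Feed B = 619 * 8 / 21 = 235.81 kg

383.19 kg


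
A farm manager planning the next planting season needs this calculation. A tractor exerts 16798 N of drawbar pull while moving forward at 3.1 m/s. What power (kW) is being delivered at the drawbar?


P = F * v / 1000
  = 16798 * 3.1 / 1000
  = 52073.80 / 1000
  = 52.07 kW


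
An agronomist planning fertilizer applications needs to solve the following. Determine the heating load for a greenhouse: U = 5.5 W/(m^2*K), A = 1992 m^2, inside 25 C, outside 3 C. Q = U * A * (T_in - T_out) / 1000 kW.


dT = 25 - (3) = 22 K
Q = U * A * dT
  = 5.5 * 1992 * 22
  = 241032 W = 241.03 kW


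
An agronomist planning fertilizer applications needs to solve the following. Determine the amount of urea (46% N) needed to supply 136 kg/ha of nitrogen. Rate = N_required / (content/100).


Rate = N_required / (N_content / 100)
     = 136 / (46 / 100)
     = 136 / 0.46
     = 295.65 kg/ha


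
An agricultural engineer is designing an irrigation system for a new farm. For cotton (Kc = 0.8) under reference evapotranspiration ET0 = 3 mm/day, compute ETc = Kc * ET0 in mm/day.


ETc = Kc * ET0
    = 0.8 * 3
    = 2.40 mm/day


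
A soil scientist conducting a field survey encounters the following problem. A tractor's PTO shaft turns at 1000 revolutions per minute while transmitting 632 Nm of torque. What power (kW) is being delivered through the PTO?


P = 2*pi*n*T / 60000
  = 2*pi * 1000 * 632 / 60000
  = 3970973.11 / 60000
  = 66.18 kW


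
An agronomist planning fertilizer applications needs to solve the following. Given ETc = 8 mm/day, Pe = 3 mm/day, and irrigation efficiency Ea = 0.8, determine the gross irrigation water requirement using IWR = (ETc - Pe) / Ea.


IWR = (ETc - Pe) / Ea
    = (8 - 3) / 0.8
    = 5 / 0.8
    = 6.25 mm/day


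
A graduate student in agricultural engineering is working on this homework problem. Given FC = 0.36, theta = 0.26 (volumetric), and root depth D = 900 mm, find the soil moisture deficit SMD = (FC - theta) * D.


SMD = (FC - theta) * D
    = (0.36 - 0.26) * 900
    = 0.100 * 900
    = 90 mm


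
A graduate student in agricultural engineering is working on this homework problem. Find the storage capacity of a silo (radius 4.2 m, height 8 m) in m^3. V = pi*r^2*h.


V = pi * r^2 * h
  = pi * 4.2^2 * 8
  = pi * 17.64 * 8
  = 443.34 m^3


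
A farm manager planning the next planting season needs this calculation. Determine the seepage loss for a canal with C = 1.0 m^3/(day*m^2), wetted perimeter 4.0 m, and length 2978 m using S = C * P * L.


S = C * P * L
  = 1.0 * 4.0 * 2978
  = 11912 m^3/day


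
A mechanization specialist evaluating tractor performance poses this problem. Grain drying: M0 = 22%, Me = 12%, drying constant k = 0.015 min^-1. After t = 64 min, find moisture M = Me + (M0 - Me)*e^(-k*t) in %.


M = Me + (M0 - Me) * e^(-k*t)
  = 12 + (22 - 12) * e^(-0.015*64)
  = 12 + 10 * e^(-0.960)
  = 12 + 10 * 0.38289
  = 12 + 3.8289
  = 15.83%


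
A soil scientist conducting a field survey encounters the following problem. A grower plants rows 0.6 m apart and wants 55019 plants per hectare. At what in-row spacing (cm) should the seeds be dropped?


spacing = 10000 / (row_sp * density)
        = 10000 / (0.6 * 55019)
        = 10000 / 33011.40
        = 0.30293 m = 30.29 cm


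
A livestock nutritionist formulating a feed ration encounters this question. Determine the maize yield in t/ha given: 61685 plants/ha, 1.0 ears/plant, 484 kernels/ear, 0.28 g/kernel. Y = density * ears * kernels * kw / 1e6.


Y = density * ears * kernels * kw
  = 61685 * 1.0 * 484 * 0.28 g/ha
  = 8359551.20 g/ha
  = 8359.55 kg/ha = 8.36 t/ha


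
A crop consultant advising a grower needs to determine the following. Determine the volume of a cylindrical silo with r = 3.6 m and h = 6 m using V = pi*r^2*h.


V = pi * r^2 * h
  = pi * 3.6^2 * 6
  = pi * 12.96 * 6
  = 244.29 m^3


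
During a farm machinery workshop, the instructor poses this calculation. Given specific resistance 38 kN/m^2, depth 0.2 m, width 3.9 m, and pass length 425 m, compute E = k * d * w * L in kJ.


E = k * d * w * L
  = 38 * 0.2 * 3.9 * 425
  = 12597 kJ


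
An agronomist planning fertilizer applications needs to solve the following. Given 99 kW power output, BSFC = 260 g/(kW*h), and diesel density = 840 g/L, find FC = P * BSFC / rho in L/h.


FC = P * BSFC / rho_fuel
   = 99 * 260 / 840
   = 25740 / 840
   = 30.64 L/h


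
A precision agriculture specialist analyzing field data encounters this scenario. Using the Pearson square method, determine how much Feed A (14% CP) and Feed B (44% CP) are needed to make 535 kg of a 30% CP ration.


parts_A = CP_b - target = 44 - 30 = 14
parts_B = target - CP_a = 30 - 14 = 16
total_parts = 14 + 16 = 30
Feed A = 535 * 14 / 30 = 249.67 kg
Feed B = 535 * 16 / 30 = 285.33 kg

249.67 kg


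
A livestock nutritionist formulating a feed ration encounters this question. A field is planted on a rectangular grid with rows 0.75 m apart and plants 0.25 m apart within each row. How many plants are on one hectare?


D = 10000 / (row_sp * plant_sp)
  = 10000 / (0.75 * 0.25)
  = 10000 / 0.1875
  = 53333.33 plants/ha


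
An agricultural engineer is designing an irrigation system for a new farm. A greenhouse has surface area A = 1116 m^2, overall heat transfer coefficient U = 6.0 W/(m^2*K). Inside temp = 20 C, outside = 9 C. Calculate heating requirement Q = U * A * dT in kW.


dT = 20 - (9) = 11 K
Q = U * A * dT
  = 6.0 * 1116 * 11
  = 73656 W = 73.66 kW


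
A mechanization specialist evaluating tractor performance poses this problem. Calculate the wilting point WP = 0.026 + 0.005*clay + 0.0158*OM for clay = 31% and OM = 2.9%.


WP = 0.026 + 0.005*31 + 0.0158*2.9
   = 0.026 + 0.1550 + 0.0458
   = 0.2268


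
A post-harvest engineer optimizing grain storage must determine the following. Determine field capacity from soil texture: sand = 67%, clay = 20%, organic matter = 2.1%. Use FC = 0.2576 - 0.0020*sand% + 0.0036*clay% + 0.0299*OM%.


FC = 0.2576 - 0.0020*67 + 0.0036*20 + 0.0299*2.1
   = 0.2576 - 0.1340 + 0.0720 + 0.0628
   = 0.2584


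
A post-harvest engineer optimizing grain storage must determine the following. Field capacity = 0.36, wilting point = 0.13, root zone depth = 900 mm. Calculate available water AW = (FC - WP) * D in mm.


AW = (FC - WP) * D
   = (0.36 - 0.13) * 900
   = 0.23 * 900
   = 207 mm


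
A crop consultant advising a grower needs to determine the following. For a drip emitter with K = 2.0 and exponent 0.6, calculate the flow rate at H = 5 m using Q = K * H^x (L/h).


Q = K * H^x
  = 2.0 * 5^0.6
  = 2.0 * 2.6265
  = 5.25 L/h


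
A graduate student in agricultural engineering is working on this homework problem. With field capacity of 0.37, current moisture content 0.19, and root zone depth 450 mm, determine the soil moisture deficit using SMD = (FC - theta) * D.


SMD = (FC - theta) * D
    = (0.37 - 0.19) * 450
    = 0.180 * 450
    = 81 mm


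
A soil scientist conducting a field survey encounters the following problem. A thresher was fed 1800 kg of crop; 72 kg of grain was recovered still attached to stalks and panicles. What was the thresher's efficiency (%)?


eta = (total - unthreshed) / total * 100
    = (1800 - 72) / 1800 * 100
    = 1728 / 1800 * 100
    = 96%


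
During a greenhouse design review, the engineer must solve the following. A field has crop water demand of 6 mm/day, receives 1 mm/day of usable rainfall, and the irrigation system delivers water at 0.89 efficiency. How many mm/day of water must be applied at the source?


IWR = (ETc - Pe) / Ea
    = (6 - 1) / 0.89
    = 5 / 0.89
    = 5.62 mm/day


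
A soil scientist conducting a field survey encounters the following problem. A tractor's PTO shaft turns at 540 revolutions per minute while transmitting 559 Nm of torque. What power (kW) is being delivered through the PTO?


P = 2*pi*n*T / 60000
  = 2*pi * 540 * 559 / 60000
  = 1896642.32 / 60000
  = 31.61 kW


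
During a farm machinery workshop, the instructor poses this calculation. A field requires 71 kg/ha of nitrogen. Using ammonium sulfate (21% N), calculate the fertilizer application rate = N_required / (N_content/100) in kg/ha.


Rate = N_required / (N_content / 100)
     = 71 / (21 / 100)
     = 71 / 0.21
     = 338.10 kg/ha


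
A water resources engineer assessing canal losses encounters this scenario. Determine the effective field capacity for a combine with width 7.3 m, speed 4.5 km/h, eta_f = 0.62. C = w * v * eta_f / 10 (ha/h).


C = w * v * eta_f / 10
  = 7.3 * 4.5 * 0.62 / 10
  = 20.37 / 10
  = 2.04 ha/h


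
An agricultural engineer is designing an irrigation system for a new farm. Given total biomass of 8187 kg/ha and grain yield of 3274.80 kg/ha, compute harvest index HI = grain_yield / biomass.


HI = grain_yield / biomass
   = 3274.80 / 8187
   = 0.40


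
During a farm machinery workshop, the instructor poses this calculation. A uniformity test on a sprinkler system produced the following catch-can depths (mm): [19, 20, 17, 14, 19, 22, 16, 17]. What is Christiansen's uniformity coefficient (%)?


xbar = 144 / 8 = 18
sum|xi - xbar| = 16
CU = 100 * (1 - 16 / (8 * 18))
   = 100 * (1 - 0.1111)
   = 88.89%


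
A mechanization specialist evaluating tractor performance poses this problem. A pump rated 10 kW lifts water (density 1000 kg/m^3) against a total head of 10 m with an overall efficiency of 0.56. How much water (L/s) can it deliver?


Q = (P * 1000 * eta) / (rho * g * H)
  = (10 * 1000 * 0.56) / (1000 * 9.81 * 10)
  = 5600 / 98100
  = 0.05708 m^3/s = 57.08 L/s


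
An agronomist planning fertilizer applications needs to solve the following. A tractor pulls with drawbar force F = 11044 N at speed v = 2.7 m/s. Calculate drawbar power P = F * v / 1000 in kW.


P = F * v / 1000
  = 11044 * 2.7 / 1000
  = 29818.80 / 1000
  = 29.82 kW


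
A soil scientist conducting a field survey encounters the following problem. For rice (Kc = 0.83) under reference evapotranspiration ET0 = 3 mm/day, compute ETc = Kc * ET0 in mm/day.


ETc = Kc * ET0
    = 0.83 * 3
    = 2.49 mm/day


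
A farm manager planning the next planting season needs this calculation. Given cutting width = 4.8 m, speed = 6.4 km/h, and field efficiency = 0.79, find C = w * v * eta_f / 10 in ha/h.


C = w * v * eta_f / 10
  = 4.8 * 6.4 * 0.79 / 10
  = 24.27 / 10
  = 2.43 ha/h


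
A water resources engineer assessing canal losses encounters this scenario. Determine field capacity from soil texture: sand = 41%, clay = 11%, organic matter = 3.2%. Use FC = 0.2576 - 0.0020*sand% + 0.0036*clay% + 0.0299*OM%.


FC = 0.2576 - 0.0020*41 + 0.0036*11 + 0.0299*3.2
   = 0.2576 - 0.0820 + 0.0396 + 0.0957
   = 0.3109


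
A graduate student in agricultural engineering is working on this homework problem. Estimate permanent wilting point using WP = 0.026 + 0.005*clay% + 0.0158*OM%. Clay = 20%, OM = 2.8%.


WP = 0.026 + 0.005*20 + 0.0158*2.8
   = 0.026 + 0.1000 + 0.0442
   = 0.1702


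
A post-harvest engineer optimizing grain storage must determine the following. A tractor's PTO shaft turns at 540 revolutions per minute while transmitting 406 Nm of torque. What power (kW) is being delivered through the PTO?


P = 2*pi*n*T / 60000
  = 2*pi * 540 * 406 / 60000
  = 1377525.55 / 60000
  = 22.96 kW


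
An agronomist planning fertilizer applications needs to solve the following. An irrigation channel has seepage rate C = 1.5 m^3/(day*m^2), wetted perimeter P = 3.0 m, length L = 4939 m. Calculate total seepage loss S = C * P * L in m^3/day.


S = C * P * L
  = 1.5 * 3.0 * 4939
  = 22225.50 m^3/day


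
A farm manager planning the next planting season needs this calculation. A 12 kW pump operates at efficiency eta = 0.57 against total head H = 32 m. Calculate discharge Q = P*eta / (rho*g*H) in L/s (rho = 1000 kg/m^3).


Q = (P * 1000 * eta) / (rho * g * H)
  = (12 * 1000 * 0.57) / (1000 * 9.81 * 32)
  = 6840 / 313920
  = 0.02179 m^3/s = 21.79 L/s


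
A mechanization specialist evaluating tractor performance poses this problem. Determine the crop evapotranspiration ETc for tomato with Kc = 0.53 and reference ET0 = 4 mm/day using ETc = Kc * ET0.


ETc = Kc * ET0
    = 0.53 * 4
    = 2.12 mm/day


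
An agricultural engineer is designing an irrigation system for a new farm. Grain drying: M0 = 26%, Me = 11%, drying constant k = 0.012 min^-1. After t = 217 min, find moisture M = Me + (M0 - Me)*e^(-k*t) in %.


M = Me + (M0 - Me) * e^(-k*t)
  = 11 + (26 - 11) * e^(-0.012*217)
  = 11 + 15 * e^(-2.604)
  = 11 + 15 * 0.07398
  = 11 + 1.1097
  = 12.11%


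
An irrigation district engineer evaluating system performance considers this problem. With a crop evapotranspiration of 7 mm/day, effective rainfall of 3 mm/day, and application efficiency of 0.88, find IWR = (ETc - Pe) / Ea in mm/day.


IWR = (ETc - Pe) / Ea
    = (7 - 3) / 0.88
    = 4 / 0.88
    = 4.55 mm/day


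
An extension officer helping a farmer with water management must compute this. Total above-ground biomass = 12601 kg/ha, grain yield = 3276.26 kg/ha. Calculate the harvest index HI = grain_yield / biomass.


HI = grain_yield / biomass
   = 3276.26 / 12601
   = 0.26


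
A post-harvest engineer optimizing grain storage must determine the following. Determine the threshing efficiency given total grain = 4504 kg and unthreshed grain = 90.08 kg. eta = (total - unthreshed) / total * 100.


eta = (total - unthreshed) / total * 100
    = (4504 - 90.08) / 4504 * 100
    = 4413.92 / 4504 * 100
    = 98%


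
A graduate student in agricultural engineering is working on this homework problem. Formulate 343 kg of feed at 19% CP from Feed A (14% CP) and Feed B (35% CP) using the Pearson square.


parts_A = CP_b - target = 35 - 19 = 16
parts_B = target - CP_a = 19 - 14 = 5
total_parts = 16 + 5 = 21
Feed A = 343 * 16 / 21 = 261.33 kg
Feed B = 343 * 5 / 21 = 81.67 kg

261.33 kg


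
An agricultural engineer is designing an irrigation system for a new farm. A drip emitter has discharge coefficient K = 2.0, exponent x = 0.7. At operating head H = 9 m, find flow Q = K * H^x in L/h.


Q = K * H^x
  = 2.0 * 9^0.7
  = 2.0 * 4.6555
  = 9.31 L/h


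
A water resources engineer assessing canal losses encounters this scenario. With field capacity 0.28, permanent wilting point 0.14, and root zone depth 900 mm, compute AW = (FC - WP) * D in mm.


AW = (FC - WP) * D
   = (0.28 - 0.14) * 900
   = 0.14 * 900
   = 126 mm


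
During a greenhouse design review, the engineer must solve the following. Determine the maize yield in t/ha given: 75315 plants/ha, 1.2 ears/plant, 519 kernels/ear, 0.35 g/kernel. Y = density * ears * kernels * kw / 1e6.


Y = density * ears * kernels * kw
  = 75315 * 1.2 * 519 * 0.35 g/ha
  = 16417163.70 g/ha
  = 16417.16 kg/ha = 16.42 t/ha


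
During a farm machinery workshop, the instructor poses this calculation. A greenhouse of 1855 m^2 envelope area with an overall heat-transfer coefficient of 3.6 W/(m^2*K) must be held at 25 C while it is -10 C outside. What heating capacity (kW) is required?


dT = 25 - (-10) = 35 K
Q = U * A * dT
  = 3.6 * 1855 * 35
  = 233730 W = 233.73 kW


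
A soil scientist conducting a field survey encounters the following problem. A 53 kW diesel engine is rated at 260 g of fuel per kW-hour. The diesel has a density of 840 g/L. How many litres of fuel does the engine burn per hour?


FC = P * BSFC / rho_fuel
   = 53 * 260 / 840
   = 13780 / 840
   = 16.40 L/h


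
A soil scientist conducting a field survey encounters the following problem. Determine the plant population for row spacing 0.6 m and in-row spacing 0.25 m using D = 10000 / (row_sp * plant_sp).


D = 10000 / (row_sp * plant_sp)
  = 10000 / (0.6 * 0.25)
  = 10000 / 0.1500
  = 66666.67 plants/ha


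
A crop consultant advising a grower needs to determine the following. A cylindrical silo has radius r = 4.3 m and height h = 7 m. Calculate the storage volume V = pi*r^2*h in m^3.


V = pi * r^2 * h
  = pi * 4.3^2 * 7
  = pi * 18.49 * 7
  = 406.62 m^3


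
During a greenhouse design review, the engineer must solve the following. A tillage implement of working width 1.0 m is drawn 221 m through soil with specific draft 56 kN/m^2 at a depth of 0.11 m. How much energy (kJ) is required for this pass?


E = k * d * w * L
  = 56 * 0.11 * 1.0 * 221
  = 1361.36 kJ


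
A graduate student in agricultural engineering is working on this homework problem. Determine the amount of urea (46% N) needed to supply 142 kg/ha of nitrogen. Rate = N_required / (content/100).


Rate = N_required / (N_content / 100)
     = 142 / (46 / 100)
     = 142 / 0.46
     = 308.70 kg/ha


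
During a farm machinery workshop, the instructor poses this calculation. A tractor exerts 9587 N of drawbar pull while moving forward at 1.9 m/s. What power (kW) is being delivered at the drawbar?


P = F * v / 1000
  = 9587 * 1.9 / 1000
  = 18215.30 / 1000
  = 18.22 kW


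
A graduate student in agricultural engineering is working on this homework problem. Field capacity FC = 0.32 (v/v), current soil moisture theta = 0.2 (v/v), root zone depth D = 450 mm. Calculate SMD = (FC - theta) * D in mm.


SMD = (FC - theta) * D
    = (0.32 - 0.2) * 450
    = 0.120 * 450
    = 54 mm


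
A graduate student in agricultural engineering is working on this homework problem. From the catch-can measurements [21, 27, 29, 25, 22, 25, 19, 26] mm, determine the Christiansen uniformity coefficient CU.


xbar = 194 / 8 = 24.250
sum|xi - xbar| = 21.500
CU = 100 * (1 - 21.500 / (8 * 24.250))
   = 100 * (1 - 0.1108)
   = 88.92%


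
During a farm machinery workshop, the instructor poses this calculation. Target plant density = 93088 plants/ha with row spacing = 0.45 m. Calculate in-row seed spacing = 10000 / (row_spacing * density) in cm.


spacing = 10000 / (row_sp * density)
        = 10000 / (0.45 * 93088)
        = 10000 / 41889.60
        = 0.23872 m = 23.87 cm


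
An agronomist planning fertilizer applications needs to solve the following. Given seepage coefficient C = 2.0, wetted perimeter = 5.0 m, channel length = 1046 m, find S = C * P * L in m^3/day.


S = C * P * L
  = 2.0 * 5.0 * 1046
  = 10460 m^3/day


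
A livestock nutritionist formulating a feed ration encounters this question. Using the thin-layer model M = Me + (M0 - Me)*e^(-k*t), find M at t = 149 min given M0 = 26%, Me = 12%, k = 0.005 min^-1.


M = Me + (M0 - Me) * e^(-k*t)
  = 12 + (26 - 12) * e^(-0.005*149)
  = 12 + 14 * e^(-0.745)
  = 12 + 14 * 0.47473
  = 12 + 6.6463
  = 18.65%


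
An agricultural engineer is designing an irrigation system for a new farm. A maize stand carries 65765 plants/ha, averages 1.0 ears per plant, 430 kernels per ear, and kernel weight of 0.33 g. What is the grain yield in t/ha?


Y = density * ears * kernels * kw
  = 65765 * 1.0 * 430 * 0.33 g/ha
  = 9332053.50 g/ha
  = 9332.05 kg/ha = 9.33 t/ha


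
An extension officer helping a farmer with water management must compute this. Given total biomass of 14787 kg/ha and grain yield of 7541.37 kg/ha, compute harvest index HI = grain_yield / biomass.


HI = grain_yield / biomass
   = 7541.37 / 14787
   = 0.51


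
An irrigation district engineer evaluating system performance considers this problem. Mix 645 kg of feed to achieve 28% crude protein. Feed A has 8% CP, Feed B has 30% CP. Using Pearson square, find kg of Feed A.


parts_A = CP_b - target = 30 - 28 = 2
parts_B = target - CP_a = 28 - 8 = 20
total_parts = 2 + 20 = 22
Feed A = 645 * 2 / 22 = 58.64 kg
Feed B = 645 * 20 / 22 = 586.36 kg

58.64 kg


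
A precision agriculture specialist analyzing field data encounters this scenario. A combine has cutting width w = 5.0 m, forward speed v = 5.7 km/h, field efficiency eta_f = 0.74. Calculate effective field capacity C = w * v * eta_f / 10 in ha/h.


C = w * v * eta_f / 10
  = 5.0 * 5.7 * 0.74 / 10
  = 21.09 / 10
  = 2.11 ha/h


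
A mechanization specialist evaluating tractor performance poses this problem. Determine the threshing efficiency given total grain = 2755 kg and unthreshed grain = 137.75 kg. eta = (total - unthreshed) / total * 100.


eta = (total - unthreshed) / total * 100
    = (2755 - 137.75) / 2755 * 100
    = 2617.25 / 2755 * 100
    = 95%


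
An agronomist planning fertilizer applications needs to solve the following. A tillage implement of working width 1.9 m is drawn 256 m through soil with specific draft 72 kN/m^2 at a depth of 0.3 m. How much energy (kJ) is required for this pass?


E = k * d * w * L
  = 72 * 0.3 * 1.9 * 256
  = 10506.24 kJ


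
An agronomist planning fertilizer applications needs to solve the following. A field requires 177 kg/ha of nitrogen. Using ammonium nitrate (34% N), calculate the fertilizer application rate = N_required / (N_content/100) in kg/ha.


Rate = N_required / (N_content / 100)
     = 177 / (34 / 100)
     = 177 / 0.34
     = 520.59 kg/ha


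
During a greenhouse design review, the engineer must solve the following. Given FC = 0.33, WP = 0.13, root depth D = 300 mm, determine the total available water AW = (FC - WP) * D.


AW = (FC - WP) * D
   = (0.33 - 0.13) * 300
   = 0.20 * 300
   = 60 mm


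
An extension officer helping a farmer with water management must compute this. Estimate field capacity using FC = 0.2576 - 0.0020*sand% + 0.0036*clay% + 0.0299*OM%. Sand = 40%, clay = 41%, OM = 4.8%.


FC = 0.2576 - 0.0020*40 + 0.0036*41 + 0.0299*4.8
   = 0.2576 - 0.0800 + 0.1476 + 0.1435
   = 0.4687


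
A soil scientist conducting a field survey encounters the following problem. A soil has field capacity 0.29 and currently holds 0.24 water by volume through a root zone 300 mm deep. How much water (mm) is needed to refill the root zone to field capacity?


SMD = (FC - theta) * D
    = (0.29 - 0.24) * 300
    = 0.050 * 300
    = 15 mm


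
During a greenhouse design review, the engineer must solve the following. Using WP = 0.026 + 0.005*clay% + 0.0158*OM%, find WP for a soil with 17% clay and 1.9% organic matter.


WP = 0.026 + 0.005*17 + 0.0158*1.9
   = 0.026 + 0.0850 + 0.0300
   = 0.1410


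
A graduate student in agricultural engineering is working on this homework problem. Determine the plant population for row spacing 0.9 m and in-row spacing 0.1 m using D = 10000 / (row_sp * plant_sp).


D = 10000 / (row_sp * plant_sp)
  = 10000 / (0.9 * 0.1)
  = 10000 / 0.0900
  = 111111.11 plants/ha


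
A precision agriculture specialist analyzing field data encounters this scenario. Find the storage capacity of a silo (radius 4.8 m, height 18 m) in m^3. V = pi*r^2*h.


V = pi * r^2 * h
  = pi * 4.8^2 * 18
  = pi * 23.04 * 18
  = 1302.88 m^3


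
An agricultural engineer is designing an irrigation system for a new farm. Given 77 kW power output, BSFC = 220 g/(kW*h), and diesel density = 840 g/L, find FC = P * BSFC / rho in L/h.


FC = P * BSFC / rho_fuel
   = 77 * 220 / 840
   = 16940 / 840
   = 20.17 L/h


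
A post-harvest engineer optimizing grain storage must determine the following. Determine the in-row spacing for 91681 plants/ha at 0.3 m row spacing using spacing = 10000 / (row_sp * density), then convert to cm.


spacing = 10000 / (row_sp * density)
        = 10000 / (0.3 * 91681)
        = 10000 / 27504.30
        = 0.36358 m = 36.36 cm


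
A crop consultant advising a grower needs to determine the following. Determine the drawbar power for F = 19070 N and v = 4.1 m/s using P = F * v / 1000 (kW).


P = F * v / 1000
  = 19070 * 4.1 / 1000
  = 78187 / 1000
  = 78.19 kW


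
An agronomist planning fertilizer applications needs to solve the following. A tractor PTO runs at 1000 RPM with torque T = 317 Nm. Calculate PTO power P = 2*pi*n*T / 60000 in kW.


P = 2*pi*n*T / 60000
  = 2*pi * 1000 * 317 / 60000
  = 1991769.74 / 60000
  = 33.20 kW
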